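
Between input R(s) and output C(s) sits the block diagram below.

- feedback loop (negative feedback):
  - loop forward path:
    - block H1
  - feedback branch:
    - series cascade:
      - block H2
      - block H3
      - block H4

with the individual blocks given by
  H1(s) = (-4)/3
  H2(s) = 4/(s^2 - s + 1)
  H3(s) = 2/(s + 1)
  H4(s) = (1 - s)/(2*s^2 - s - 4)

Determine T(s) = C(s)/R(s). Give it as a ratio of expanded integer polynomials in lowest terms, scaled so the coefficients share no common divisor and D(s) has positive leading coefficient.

Answer: (-8*s^5 + 4*s^4 + 16*s^3 - 8*s^2 + 4*s + 16)/(6*s^5 - 3*s^4 - 12*s^3 + 6*s^2 + 29*s - 44)

Working:
(1) multiply H2, H3, H4 (series); result (8 - 8*s)/(2*s^5 - s^4 - 4*s^3 + 2*s^2 - s - 4)
(2) collapse the loop (H1 forward, (H2*H3*H4) return), giving the overall T(s)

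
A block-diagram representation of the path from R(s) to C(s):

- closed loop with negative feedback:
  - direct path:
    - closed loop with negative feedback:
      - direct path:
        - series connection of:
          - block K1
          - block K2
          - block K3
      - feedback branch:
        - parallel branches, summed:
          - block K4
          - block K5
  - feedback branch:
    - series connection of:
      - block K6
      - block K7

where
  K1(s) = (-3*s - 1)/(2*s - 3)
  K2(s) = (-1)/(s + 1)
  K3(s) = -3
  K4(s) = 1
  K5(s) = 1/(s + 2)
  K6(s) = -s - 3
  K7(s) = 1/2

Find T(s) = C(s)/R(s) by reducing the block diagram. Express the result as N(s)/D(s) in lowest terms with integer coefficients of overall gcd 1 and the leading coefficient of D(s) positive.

Reducing step by step:

[1] reduce the series chain K1, K2, K3: (-9*s - 3)/(2*s^2 - s - 3)
[2] combine K4, K5 in parallel: (s + 3)/(s + 2)
[3] close the feedback loop around (K1*K2*K3), (K4+K5): (-9*s^2 - 21*s - 6)/(2*s^3 - 6*s^2 - 35*s - 15)
[4] combine K6, K7 in series: -s/2 - 3/2
[5] apply the feedback formula to [(K1*K2*K3)/(1+(K1*K2*K3)*(K4+K5))], (K6*K7) - this is the overall T(s), already in the required normalized form

Answer: (-18*s^2 - 42*s - 12)/(13*s^3 + 36*s^2 - s - 12)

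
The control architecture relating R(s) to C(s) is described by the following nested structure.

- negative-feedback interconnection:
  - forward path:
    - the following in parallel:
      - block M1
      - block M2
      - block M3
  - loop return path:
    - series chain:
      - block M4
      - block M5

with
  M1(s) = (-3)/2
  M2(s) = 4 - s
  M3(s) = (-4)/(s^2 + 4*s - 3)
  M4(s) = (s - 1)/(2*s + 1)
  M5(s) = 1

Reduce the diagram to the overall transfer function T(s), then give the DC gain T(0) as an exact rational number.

Step 1 - sum the parallel branches M1, M2, M3 -> (-2*s^3 - 3*s^2 + 26*s - 23)/(2*s^2 + 8*s - 6)
Step 2 - series reduction of M4, M5 -> (s - 1)/(2*s + 1)
Step 3 - reduce the feedback loop with forward (M1+M2+M3) and return (M4*M5) -> (4*s^4 + 8*s^3 - 49*s^2 + 20*s + 23)/(2*s^4 - 3*s^3 - 47*s^2 + 53*s - 17)
The step-3 result is T(s). Setting s = 0: T(0) = 23/(-17) = -23/17.

Therefore the answer is -23/17.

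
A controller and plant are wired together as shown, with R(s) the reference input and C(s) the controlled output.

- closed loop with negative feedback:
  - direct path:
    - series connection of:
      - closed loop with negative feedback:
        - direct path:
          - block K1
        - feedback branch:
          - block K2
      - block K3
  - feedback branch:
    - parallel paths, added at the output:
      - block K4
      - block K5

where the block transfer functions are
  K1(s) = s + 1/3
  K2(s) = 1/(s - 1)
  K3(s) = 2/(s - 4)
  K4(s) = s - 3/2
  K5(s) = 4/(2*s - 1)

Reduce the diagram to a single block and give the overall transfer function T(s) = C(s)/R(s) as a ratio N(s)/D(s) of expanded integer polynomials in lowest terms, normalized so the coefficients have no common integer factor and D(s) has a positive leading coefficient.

Step 1 - collapse the loop (K1 forward, K2 return): (3*s^2 - 2*s - 1)/(6*s - 2)
Step 2 - cascade [K1/(1+K1*K2)], K3: (3*s^2 - 2*s - 1)/(3*s^2 - 13*s + 4)
Step 3 - add K4, K5 (parallel): (4*s^2 - 8*s + 11)/(4*s - 2)
Step 4 - collapse the loop (([K1/(1+K1*K2)]*K3) forward, (K4+K5) return): this yields T(s), and no further normalization is needed

Final answer: (12*s^3 - 14*s^2 + 2)/(12*s^4 - 20*s^3 - 13*s^2 + 28*s - 19)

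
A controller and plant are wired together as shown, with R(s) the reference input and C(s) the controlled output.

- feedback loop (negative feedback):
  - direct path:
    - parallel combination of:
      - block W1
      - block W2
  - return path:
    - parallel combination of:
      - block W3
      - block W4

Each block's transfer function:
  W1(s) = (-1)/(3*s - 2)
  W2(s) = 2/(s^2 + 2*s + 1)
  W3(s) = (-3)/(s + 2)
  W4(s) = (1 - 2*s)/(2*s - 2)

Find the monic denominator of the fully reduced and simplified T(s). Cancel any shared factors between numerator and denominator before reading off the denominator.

[1] parallel reduction of W1, W2, giving (-s^2 + 4*s - 5)/(3*s^3 + 4*s^2 - s - 2)
[2] reduce the parallel group W3, W4, giving (-2*s^2 - 9*s + 8)/(2*s^2 + 2*s - 4)
[3] apply the feedback formula to (W1+W2), (W3+W4), giving (-2*s^4 + 6*s^3 + 2*s^2 - 26*s + 20)/(6*s^5 + 16*s^4 - 5*s^3 - 56*s^2 + 77*s - 32)
No further cancellation is possible in the step-3 result, so that is T(s). Its denominator becomes monic after dividing by the leading coefficient 6.

Therefore the answer is s^5 + 8*s^4/3 - 5*s^3/6 - 28*s^2/3 + 77*s/6 - 16/3.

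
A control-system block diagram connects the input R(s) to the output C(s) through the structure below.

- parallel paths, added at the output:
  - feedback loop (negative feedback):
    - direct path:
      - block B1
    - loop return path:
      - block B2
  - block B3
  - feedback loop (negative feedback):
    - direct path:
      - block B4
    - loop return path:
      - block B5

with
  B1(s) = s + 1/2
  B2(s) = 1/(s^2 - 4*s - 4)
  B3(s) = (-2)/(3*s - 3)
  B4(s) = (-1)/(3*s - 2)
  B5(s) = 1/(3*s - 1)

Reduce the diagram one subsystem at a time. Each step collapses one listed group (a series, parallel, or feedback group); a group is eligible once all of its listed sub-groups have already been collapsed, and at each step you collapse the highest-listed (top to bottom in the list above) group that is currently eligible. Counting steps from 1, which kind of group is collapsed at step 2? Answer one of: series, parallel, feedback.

Step 1. collapse the loop (B1 forward, B2 return)
Step 2. feedback reduction of B4, B5
Step 3. combine [B1/(1+B1*B2)], B3, [B4/(1+B4*B5)] in parallel
Step 2 collapses a feedback group.

Final answer: feedback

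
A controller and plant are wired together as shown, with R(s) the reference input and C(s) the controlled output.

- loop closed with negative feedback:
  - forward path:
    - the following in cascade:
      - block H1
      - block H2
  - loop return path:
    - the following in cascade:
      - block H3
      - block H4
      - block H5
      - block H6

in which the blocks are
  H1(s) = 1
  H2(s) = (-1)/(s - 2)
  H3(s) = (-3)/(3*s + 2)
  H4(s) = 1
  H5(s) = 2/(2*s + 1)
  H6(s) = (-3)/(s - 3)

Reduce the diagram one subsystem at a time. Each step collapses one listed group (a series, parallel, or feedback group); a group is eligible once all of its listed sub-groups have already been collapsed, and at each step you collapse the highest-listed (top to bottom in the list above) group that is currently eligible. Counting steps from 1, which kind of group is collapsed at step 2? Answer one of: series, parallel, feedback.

Reducing step by step:

[1] combine H1, H2 in series
[2] multiply H3, H4, H5, H6 (series)
[3] close the feedback loop around (H1*H2), (H3*H4*H5*H6)
At step 2 the group reduced is series.

Answer: series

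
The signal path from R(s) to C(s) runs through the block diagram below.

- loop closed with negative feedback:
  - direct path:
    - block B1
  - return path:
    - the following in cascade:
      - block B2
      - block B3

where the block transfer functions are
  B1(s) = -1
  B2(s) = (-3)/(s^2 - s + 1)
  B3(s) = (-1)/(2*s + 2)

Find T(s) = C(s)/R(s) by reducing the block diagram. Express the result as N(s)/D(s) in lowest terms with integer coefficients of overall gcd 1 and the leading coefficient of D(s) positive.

Step 1 - multiply B2, B3 (series), giving 3/(2*s^3 + 2)
Step 2 - feedback reduction of B1, (B2*B3), which is the overall transfer function T(s) = C(s)/R(s) in lowest terms

Final answer: (-2*s^3 - 2)/(2*s^3 - 1)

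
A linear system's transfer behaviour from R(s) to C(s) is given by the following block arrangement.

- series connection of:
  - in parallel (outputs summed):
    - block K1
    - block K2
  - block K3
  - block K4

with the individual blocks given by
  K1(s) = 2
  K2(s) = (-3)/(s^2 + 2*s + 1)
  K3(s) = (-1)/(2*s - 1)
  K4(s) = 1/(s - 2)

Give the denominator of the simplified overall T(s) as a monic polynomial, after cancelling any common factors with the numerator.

First reduce the diagram to T(s).

[1] sum the parallel branches K1, K2 = (2*s^2 + 4*s - 1)/(s^2 + 2*s + 1)
[2] multiply (K1+K2), K3, K4 (series) = (-2*s^2 - 4*s + 1)/(2*s^4 - s^3 - 6*s^2 - s + 2)
That last expression is T(s), already simplified. Scaling its denominator by 1/2 (the reciprocal of the leading coefficient) yields the monic denominator.

Answer: s^4 - s^3/2 - 3*s^2 - s/2 + 1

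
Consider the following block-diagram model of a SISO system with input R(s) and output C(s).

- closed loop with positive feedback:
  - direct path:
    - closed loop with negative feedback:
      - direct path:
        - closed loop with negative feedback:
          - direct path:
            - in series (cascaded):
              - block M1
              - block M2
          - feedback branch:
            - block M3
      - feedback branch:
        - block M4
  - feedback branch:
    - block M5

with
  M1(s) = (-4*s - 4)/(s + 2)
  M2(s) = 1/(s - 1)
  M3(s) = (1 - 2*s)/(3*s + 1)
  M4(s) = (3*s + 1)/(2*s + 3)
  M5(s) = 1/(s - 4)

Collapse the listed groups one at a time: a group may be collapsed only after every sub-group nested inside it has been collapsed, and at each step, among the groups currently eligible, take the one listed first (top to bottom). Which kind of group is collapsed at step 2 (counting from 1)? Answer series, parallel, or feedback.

Step 1. combine M1, M2 in series
Step 2. collapse the loop ((M1*M2) forward, M3 return)
Step 3. feedback reduction of [(M1*M2)/(1+(M1*M2)*M3)], M4
Step 4. feedback reduction of [[(M1*M2)/(1+(M1*M2)*M3)]/(1+[(M1*M2)/(1+(M1*M2)*M3)]*M4)], M5
At step 2 the group reduced is feedback.

Answer: feedback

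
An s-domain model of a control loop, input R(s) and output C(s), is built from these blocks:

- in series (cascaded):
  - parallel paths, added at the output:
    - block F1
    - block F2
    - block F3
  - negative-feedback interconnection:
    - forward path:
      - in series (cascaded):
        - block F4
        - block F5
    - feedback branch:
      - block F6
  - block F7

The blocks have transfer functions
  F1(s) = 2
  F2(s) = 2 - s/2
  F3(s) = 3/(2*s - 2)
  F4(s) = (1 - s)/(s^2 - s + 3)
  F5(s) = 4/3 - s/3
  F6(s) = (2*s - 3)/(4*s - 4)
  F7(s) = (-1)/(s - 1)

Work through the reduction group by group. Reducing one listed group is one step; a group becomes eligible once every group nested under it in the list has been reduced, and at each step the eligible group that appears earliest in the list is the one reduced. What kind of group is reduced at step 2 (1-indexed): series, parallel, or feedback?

Step 1: reduce the parallel group F1, F2, F3
Step 2: combine F4, F5 in series
Step 3: feedback reduction of (F4*F5), F6
Step 4: reduce the series chain (F1+F2+F3), [(F4*F5)/(1+(F4*F5)*F6)], F7
Step 2: series.

Answer: series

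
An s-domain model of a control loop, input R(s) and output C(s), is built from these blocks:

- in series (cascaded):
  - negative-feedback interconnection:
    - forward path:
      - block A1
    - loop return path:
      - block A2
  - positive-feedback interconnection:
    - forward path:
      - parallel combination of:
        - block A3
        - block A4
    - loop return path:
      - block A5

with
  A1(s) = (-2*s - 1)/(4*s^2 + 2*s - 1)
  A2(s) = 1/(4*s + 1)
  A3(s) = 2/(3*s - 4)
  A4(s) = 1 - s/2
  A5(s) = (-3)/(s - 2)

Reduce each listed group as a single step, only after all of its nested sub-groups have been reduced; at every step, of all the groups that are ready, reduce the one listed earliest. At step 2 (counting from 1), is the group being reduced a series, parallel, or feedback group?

The answer is parallel.

Reasoning:
Step 1: feedback reduction of A1, A2
Step 2: parallel reduction of A3, A4
Step 3: apply the feedback formula to (A3+A4), A5
Step 4: reduce the series chain [A1/(1+A1*A2)], [(A3+A4)/(1-(A3+A4)*A5)]
Step 2 collapses a parallel group.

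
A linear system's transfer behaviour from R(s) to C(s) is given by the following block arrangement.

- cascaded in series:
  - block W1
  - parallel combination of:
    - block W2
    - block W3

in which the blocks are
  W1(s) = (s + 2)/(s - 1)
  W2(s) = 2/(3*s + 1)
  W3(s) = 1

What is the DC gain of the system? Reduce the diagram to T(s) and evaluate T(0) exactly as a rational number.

[1] parallel reduction of W2, W3 = (3*s + 3)/(3*s + 1)
[2] combine W1, (W2+W3) in series = (3*s^2 + 9*s + 6)/(3*s^2 - 2*s - 1)
Evaluating the step-2 result (the overall T(s)) at s = 0 gives T(0) = 6/(-1) = -6.

Final answer: -6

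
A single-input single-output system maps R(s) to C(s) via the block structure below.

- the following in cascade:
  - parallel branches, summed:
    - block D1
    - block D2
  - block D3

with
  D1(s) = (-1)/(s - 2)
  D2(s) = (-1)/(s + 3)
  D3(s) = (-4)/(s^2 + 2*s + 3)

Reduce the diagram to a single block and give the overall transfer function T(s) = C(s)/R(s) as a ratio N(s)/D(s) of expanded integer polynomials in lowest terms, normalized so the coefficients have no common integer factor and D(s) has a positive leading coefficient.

Answer: (8*s + 4)/(s^4 + 3*s^3 - s^2 - 9*s - 18)

Working:
Step 1 - reduce the parallel group D1, D2 = (-2*s - 1)/(s^2 + s - 6)
Step 2 - series reduction of (D1+D2), D3 - this is the overall T(s), already in the required normalized form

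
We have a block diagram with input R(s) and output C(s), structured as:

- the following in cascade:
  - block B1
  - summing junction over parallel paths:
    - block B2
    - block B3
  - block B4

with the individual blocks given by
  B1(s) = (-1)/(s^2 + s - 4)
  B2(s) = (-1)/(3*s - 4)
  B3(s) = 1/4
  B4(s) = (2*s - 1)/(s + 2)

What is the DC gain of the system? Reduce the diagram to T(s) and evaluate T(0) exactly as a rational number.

The answer is -1/16.

Reasoning:
1. combine B2, B3 in parallel = (3*s - 8)/(12*s - 16)
2. multiply B1, (B2+B3), B4 (series) = (-6*s^2 + 19*s - 8)/(12*s^4 + 20*s^3 - 72*s^2 - 64*s + 128)
DC gain: substitute s = 0 into T(s) from step 2: T(0) = -8/128 = -1/16.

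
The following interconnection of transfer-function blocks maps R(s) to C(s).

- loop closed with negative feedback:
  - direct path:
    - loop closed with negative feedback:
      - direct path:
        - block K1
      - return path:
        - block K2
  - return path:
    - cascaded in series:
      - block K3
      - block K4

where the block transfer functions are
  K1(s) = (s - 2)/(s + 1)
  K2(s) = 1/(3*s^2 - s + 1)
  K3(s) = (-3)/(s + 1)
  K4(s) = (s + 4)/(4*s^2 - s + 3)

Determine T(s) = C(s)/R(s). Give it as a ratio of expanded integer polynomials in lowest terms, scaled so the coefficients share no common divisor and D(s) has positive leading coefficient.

Step 1: feedback reduction of K1, K2: (3*s^3 - 7*s^2 + 3*s - 2)/(3*s^3 + 2*s^2 + s - 1)
Step 2: cascade K3, K4: (-3*s - 12)/(4*s^3 + 3*s^2 + 2*s + 3)
Step 3: collapse the loop ([K1/(1+K1*K2)] forward, (K3*K4) return); the result is T(s) itself (integer coefficients, no common factor, positive leading denominator coefficient)

Therefore the answer is (12*s^6 - 19*s^5 - 3*s^4 - 4*s^3 - 21*s^2 + 5*s - 6)/(12*s^6 + 17*s^5 + 7*s^4 - 3*s^3 + 80*s^2 - 29*s + 21).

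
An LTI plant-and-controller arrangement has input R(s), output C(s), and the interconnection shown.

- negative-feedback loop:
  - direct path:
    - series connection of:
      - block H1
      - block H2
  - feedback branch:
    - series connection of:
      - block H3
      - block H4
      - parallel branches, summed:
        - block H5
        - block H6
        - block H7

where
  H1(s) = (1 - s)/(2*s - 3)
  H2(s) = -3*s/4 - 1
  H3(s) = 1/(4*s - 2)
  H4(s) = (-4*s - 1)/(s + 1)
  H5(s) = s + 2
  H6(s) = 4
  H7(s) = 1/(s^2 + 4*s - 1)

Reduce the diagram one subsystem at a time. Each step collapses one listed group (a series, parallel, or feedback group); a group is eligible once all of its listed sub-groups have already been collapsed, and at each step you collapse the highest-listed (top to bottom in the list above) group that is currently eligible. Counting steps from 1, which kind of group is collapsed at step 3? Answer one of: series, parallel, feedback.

1. series reduction of H1, H2
2. reduce the parallel group H5, H6, H7
3. reduce the series chain H3, H4, (H5+H6+H7)
4. feedback reduction of (H1*H2), (H3*H4*(H5+H6+H7))
The group at step 3 is a series group.

Therefore the answer is series.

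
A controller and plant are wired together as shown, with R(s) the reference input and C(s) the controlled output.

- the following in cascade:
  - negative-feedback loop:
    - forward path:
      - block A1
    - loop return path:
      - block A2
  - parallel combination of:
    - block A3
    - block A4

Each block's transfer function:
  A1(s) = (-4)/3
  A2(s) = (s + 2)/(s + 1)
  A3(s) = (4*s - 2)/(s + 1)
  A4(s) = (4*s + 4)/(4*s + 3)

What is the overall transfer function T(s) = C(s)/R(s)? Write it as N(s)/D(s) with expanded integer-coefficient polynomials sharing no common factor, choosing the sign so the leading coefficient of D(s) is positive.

Step 1 - apply the feedback formula to A1, A2; result (4*s + 4)/(s + 5)
Step 2 - reduce the parallel group A3, A4; result (20*s^2 + 12*s - 2)/(4*s^2 + 7*s + 3)
Step 3 - cascade [A1/(1+A1*A2)], (A3+A4), giving the overall T(s)

Final answer: (80*s^2 + 48*s - 8)/(4*s^2 + 23*s + 15)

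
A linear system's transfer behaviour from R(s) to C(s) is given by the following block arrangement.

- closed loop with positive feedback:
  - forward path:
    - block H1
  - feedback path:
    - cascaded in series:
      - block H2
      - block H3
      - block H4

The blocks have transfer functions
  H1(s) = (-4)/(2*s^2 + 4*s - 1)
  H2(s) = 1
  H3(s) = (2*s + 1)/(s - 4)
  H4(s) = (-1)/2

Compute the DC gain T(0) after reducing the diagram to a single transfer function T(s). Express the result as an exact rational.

Answer: 8

Working:
Step 1: multiply H2, H3, H4 (series), giving (-2*s - 1)/(2*s - 8)
Step 2: apply the feedback formula to H1, (H2*H3*H4), giving (16 - 4*s)/(2*s^3 - 4*s^2 - 21*s + 2)
The step-2 result is T(s). Setting s = 0: T(0) = 16/2 = 8.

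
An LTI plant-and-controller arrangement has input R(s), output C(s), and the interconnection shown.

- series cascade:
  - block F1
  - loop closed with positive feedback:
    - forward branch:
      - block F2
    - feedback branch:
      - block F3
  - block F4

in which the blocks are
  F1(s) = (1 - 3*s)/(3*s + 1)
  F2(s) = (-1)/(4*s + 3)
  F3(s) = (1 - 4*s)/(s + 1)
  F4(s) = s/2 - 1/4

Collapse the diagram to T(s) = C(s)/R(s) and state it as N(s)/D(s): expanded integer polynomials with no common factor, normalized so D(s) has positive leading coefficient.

The answer is (6*s^3 + s^2 - 4*s + 1)/(48*s^3 + 52*s^2 + 60*s + 16).

Reasoning:
(1) reduce the feedback loop with forward F2 and return F3: (-s - 1)/(4*s^2 + 3*s + 4)
(2) multiply F1, [F2/(1-F2*F3)], F4 (series), which is the overall transfer function T(s) = C(s)/R(s) in lowest terms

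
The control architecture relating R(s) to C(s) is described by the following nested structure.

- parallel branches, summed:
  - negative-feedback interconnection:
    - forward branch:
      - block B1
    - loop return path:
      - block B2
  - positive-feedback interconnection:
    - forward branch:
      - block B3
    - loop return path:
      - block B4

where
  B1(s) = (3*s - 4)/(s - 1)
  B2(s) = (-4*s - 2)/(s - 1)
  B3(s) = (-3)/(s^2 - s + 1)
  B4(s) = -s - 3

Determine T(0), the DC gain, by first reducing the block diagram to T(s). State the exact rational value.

Step 1. apply the feedback formula to B1, B2 gives (-3*s^2 + 7*s - 4)/(11*s^2 - 8*s - 9)
Step 2. feedback reduction of B3, B4 gives (-3)/(s^2 - 4*s - 8)
Step 3. combine [B1/(1+B1*B2)], [B3/(1-B3*B4)] in parallel gives (-3*s^4 + 19*s^3 - 41*s^2 - 16*s + 59)/(11*s^4 - 52*s^3 - 65*s^2 + 100*s + 72)
That last expression is T(s); at s = 0 only the constant terms survive, so T(0) = 59/72.

Hence the answer: 59/72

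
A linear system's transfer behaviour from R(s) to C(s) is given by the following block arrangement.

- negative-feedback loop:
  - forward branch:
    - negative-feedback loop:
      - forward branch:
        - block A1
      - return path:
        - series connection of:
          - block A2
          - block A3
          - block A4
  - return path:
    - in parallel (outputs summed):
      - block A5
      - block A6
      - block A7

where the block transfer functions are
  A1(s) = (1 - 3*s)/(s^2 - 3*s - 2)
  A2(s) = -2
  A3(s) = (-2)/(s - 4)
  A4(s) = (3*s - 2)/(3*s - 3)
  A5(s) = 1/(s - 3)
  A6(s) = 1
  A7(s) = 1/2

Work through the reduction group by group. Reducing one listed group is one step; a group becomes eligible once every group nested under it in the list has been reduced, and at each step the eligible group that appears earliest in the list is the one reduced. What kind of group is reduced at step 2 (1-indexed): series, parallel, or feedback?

(1) reduce the series chain A2, A3, A4
(2) apply the feedback formula to A1, (A2*A3*A4)
(3) parallel reduction of A5, A6, A7
(4) apply the feedback formula to [A1/(1+A1*(A2*A3*A4))], (A5+A6+A7)
So the answer for step 2 is feedback.

Therefore the answer is feedback.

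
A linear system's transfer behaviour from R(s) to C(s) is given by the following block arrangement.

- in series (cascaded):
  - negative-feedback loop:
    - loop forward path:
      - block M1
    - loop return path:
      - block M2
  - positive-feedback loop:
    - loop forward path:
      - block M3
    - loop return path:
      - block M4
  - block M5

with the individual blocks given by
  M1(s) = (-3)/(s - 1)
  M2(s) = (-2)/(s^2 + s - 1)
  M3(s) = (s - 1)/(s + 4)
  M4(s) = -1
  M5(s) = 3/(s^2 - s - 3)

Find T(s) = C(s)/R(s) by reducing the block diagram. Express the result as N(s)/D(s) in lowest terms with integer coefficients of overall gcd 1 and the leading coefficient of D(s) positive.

Step 1 - collapse the loop (M1 forward, M2 return); result (-3*s^2 - 3*s + 3)/(s^3 - 2*s + 7)
Step 2 - feedback reduction of M3, M4; result (s - 1)/(2*s + 3)
Step 3 - multiply [M1/(1+M1*M2)], [M3/(1-M3*M4)], M5 (series); the result is T(s) itself (integer coefficients, no common factor, positive leading denominator coefficient)

Therefore the answer is (-9*s^3 + 18*s - 9)/(2*s^6 + s^5 - 13*s^4 + 3*s^3 + 25*s^2 - 45*s - 63).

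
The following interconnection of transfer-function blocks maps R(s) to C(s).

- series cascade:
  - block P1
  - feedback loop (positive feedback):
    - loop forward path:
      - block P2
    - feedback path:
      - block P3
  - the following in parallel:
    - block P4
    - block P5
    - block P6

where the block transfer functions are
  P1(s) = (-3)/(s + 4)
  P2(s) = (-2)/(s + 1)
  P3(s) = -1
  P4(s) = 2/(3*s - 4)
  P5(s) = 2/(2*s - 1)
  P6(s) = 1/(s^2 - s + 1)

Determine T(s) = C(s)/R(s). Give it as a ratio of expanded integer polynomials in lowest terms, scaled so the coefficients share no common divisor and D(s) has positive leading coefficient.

First reduce the diagram to T(s).

1. feedback reduction of P2, P3 gives (-2)/(s - 1)
2. parallel reduction of P4, P5, P6 gives (10*s^3 - 14*s^2 + 9*s - 6)/(6*s^4 - 17*s^3 + 21*s^2 - 15*s + 4)
3. combine P1, [P2/(1-P2*P3)], (P4+P5+P6) in series, giving the overall T(s)

Answer: (60*s^3 - 84*s^2 + 54*s - 36)/(6*s^6 + s^5 - 54*s^4 + 116*s^3 - 125*s^2 + 72*s - 16)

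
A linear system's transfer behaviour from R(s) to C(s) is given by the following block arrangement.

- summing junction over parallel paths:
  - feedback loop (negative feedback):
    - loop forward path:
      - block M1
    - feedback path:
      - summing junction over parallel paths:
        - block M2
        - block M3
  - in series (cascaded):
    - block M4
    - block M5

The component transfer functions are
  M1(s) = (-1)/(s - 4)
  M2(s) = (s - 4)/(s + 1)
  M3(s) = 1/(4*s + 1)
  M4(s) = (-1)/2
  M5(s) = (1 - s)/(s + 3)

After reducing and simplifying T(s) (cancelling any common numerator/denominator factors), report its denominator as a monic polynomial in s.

Step 1. reduce the parallel group M2, M3 gives (4*s^2 - 14*s - 3)/(4*s^2 + 5*s + 1)
Step 2. apply the feedback formula to M1, (M2+M3) gives (-4*s^2 - 5*s - 1)/(4*s^3 - 15*s^2 - 5*s - 1)
Step 3. multiply M4, M5 (series) gives (s - 1)/(2*s + 6)
Step 4. parallel reduction of [M1/(1+M1*(M2+M3))], (M4*M5) gives (4*s^4 - 27*s^3 - 24*s^2 - 28*s - 5)/(8*s^4 - 6*s^3 - 100*s^2 - 32*s - 6)
Step 4 gives the fully reduced T(s), with no common factor left to cancel. The denominator's leading coefficient is 8, so divide each of its coefficients by 8 to get the monic form.

Answer: s^4 - 3*s^3/4 - 25*s^2/2 - 4*s - 3/4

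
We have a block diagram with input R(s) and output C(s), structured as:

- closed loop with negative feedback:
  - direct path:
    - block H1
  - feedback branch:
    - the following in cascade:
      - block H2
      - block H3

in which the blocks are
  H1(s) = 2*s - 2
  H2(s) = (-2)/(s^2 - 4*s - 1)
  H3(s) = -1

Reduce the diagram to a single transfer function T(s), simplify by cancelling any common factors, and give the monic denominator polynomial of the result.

Step 1 - cascade H2, H3, giving 2/(s^2 - 4*s - 1)
Step 2 - reduce the feedback loop with forward H1 and return (H2*H3), giving (2*s^3 - 10*s^2 + 6*s + 2)/(s^2 - 5)
Step 2 gives the fully reduced T(s), with no common factor left to cancel. The denominator is already monic (leading coefficient 1).

Hence the answer: s^2 - 5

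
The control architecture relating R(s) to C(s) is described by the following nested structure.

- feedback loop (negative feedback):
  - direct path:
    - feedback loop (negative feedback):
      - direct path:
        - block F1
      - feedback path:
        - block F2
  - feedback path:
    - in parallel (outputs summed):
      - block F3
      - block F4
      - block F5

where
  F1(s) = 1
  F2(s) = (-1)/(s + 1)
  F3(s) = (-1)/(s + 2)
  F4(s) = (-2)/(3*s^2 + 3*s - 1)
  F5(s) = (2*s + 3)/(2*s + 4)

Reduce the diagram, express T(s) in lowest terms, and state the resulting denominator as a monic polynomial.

First reduce the diagram to T(s).

Step 1. close the feedback loop around F1, F2, giving (s + 1)/s
Step 2. combine F3, F4, F5 in parallel, giving (6*s^3 + 9*s^2 - 3*s - 9)/(6*s^3 + 18*s^2 + 10*s - 4)
Step 3. apply the feedback formula to [F1/(1+F1*F2)], (F3+F4+F5), giving (6*s^4 + 24*s^3 + 28*s^2 + 6*s - 4)/(12*s^4 + 33*s^3 + 16*s^2 - 16*s - 9)
Step 3 gives the fully reduced T(s), with no common factor left to cancel. The denominator's leading coefficient is 12, so divide each of its coefficients by 12 to get the monic form.

Answer: s^4 + 11*s^3/4 + 4*s^2/3 - 4*s/3 - 3/4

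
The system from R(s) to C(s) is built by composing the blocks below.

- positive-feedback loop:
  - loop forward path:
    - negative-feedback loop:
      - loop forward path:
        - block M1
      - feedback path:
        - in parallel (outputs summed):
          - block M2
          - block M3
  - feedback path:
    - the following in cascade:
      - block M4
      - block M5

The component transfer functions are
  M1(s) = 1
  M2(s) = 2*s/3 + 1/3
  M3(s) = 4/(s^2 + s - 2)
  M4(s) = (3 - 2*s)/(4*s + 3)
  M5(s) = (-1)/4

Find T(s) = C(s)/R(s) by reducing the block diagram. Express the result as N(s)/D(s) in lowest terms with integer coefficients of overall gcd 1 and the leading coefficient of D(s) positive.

1. reduce the parallel group M2, M3; result (2*s^3 + 3*s^2 - 3*s + 10)/(3*s^2 + 3*s - 6)
2. feedback reduction of M1, (M2+M3); result (3*s^2 + 3*s - 6)/(2*s^3 + 6*s^2 + 4)
3. cascade M4, M5; result (2*s - 3)/(16*s + 12)
4. collapse the loop ([M1/(1+M1*(M2+M3))] forward, (M4*M5) return): this yields T(s), and no further normalization is needed

Final answer: (48*s^3 + 84*s^2 - 60*s - 72)/(32*s^4 + 114*s^3 + 75*s^2 + 85*s + 30)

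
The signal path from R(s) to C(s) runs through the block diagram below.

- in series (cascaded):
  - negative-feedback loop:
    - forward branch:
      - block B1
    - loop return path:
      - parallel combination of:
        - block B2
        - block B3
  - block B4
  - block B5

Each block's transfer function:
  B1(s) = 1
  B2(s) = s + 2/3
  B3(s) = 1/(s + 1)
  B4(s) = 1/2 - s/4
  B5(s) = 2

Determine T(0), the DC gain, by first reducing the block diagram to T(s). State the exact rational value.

The answer is 3/8.

Reasoning:
1. sum the parallel branches B2, B3; result (3*s^2 + 5*s + 5)/(3*s + 3)
2. close the feedback loop around B1, (B2+B3); result (3*s + 3)/(3*s^2 + 8*s + 8)
3. series reduction of [B1/(1+B1*(B2+B3))], B4, B5; result (-3*s^2 + 3*s + 6)/(6*s^2 + 16*s + 16)
The step-3 result is T(s). Setting s = 0: T(0) = 6/16 = 3/8.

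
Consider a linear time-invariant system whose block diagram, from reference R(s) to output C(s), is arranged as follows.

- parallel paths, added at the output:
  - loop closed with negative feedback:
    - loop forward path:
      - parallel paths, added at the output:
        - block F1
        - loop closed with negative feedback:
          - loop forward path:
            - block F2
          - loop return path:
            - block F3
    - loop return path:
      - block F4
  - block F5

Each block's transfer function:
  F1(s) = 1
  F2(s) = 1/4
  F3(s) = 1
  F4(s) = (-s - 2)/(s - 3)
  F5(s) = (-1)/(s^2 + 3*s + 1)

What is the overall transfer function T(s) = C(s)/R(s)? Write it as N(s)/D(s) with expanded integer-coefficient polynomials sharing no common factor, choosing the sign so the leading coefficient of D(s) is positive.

Reducing step by step:

[1] apply the feedback formula to F2, F3 gives 1/5
[2] add F1, [F2/(1+F2*F3)] (parallel) gives 6/5
[3] close the feedback loop around (F1+[F2/(1+F2*F3)]), F4 gives (18 - 6*s)/(s + 27)
[4] sum the parallel branches [(F1+[F2/(1+F2*F3)])/(1+(F1+[F2/(1+F2*F3)])*F4)], F5: this yields T(s), and no further normalization is needed

Answer: (-6*s^3 + 47*s - 9)/(s^3 + 30*s^2 + 82*s + 27)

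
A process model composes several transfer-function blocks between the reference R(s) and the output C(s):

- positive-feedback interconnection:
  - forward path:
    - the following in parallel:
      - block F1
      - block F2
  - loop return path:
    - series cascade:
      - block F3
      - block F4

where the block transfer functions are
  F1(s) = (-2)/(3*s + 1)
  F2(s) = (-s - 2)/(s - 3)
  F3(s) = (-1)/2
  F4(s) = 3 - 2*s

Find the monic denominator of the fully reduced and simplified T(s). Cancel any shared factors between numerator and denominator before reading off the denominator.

Answer: s^3 + 5*s^2/2 - 17*s/2 + 1

Working:
Step 1: sum the parallel branches F1, F2; result (-3*s^2 - 9*s + 4)/(3*s^2 - 8*s - 3)
Step 2: series reduction of F3, F4; result s - 3/2
Step 3: reduce the feedback loop with forward (F1+F2) and return (F3*F4); result (-6*s^2 - 18*s + 8)/(6*s^3 + 15*s^2 - 51*s + 6)
The result of step 3 is T(s) in lowest terms. Its denominator has leading coefficient 6; dividing the denominator through by 6 makes it monic.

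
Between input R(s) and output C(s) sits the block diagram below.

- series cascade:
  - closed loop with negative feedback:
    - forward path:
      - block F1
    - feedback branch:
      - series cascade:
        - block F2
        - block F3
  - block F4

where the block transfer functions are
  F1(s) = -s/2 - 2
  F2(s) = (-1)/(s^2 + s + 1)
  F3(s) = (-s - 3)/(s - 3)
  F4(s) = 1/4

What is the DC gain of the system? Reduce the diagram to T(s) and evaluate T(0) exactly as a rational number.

Answer: -1/6

Working:
[1] multiply F2, F3 (series): (s + 3)/(s^3 - 2*s^2 - 2*s - 3)
[2] close the feedback loop around F1, (F2*F3): (-s^4 - 2*s^3 + 10*s^2 + 11*s + 12)/(2*s^3 - 5*s^2 - 11*s - 18)
[3] cascade [F1/(1+F1*(F2*F3))], F4: (-s^4 - 2*s^3 + 10*s^2 + 11*s + 12)/(8*s^3 - 20*s^2 - 44*s - 72)
The step-3 result is T(s). Setting s = 0: T(0) = 12/(-72) = -1/6.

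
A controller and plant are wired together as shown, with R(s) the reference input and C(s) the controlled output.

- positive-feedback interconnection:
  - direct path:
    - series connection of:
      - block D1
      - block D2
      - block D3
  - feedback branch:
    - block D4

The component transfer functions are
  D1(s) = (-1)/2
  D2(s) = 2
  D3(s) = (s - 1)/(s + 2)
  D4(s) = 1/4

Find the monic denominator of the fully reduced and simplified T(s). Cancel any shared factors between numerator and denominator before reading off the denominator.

[1] series reduction of D1, D2, D3 gives (1 - s)/(s + 2)
[2] apply the feedback formula to (D1*D2*D3), D4 gives (4 - 4*s)/(5*s + 7)
Step 2 gives the fully reduced T(s), with no common factor left to cancel. The denominator's leading coefficient is 5, so divide each of its coefficients by 5 to get the monic form.

Final answer: s + 7/5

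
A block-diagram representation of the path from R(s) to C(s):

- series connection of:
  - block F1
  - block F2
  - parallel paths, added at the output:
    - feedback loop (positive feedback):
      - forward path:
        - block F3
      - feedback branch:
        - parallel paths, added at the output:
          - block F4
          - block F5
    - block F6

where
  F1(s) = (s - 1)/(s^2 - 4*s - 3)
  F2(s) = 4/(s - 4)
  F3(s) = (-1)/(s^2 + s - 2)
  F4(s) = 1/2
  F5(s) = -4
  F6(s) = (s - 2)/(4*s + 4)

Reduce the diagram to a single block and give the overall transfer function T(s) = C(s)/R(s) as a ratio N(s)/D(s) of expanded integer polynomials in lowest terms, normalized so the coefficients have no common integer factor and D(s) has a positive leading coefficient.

Step 1 - reduce the parallel group F4, F5 gives (-7)/2
Step 2 - apply the feedback formula to F3, (F4+F5) gives (-2)/(2*s^2 + 2*s - 11)
Step 3 - parallel reduction of [F3/(1-F3*(F4+F5))], F6 gives (2*s^3 - 2*s^2 - 23*s + 14)/(8*s^3 + 16*s^2 - 36*s - 44)
Step 4 - combine F1, F2, ([F3/(1-F3*(F4+F5))]+F6) in series - this is the overall T(s), already in the required normalized form

Answer: (2*s^4 - 4*s^3 - 21*s^2 + 37*s - 14)/(2*s^6 - 12*s^5 - 15*s^4 + 137*s^3 + 19*s^2 - 251*s - 132)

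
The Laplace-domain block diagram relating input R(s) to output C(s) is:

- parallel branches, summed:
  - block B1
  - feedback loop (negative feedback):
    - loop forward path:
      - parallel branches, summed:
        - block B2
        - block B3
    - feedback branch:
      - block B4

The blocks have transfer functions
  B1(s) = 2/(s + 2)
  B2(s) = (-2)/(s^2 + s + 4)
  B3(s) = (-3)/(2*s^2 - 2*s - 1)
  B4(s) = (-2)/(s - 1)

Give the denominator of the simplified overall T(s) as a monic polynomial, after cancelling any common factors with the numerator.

Answer: s^6 + s^5 + s^4/2 + 5*s^3 + 3*s^2/2 + 15*s + 24

Working:
1. combine B2, B3 in parallel gives (-7*s^2 + s - 10)/(2*s^4 + 5*s^2 - 9*s - 4)
2. apply the feedback formula to (B2+B3), B4 gives (-7*s^3 + 8*s^2 - 11*s + 10)/(2*s^5 - 2*s^4 + 5*s^3 + 3*s + 24)
3. reduce the parallel group B1, [(B2+B3)/(1+(B2+B3)*B4)] gives (4*s^5 - 11*s^4 + 4*s^3 + 5*s^2 - 6*s + 68)/(2*s^6 + 2*s^5 + s^4 + 10*s^3 + 3*s^2 + 30*s + 48)
That last expression is T(s), already simplified. Scaling its denominator by 1/2 (the reciprocal of the leading coefficient) yields the monic denominator.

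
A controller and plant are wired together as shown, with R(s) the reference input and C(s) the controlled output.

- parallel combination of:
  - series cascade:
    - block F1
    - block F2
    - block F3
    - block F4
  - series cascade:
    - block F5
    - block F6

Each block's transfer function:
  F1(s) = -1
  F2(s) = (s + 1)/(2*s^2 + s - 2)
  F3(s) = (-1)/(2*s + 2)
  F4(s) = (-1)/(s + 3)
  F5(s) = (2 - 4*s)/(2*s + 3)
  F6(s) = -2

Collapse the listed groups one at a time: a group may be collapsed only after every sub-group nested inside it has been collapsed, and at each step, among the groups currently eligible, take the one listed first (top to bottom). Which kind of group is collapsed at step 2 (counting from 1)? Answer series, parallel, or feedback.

[1] series reduction of F1, F2, F3, F4
[2] multiply F5, F6 (series)
[3] combine (F1*F2*F3*F4), (F5*F6) in parallel
Step 2: series.

Final answer: series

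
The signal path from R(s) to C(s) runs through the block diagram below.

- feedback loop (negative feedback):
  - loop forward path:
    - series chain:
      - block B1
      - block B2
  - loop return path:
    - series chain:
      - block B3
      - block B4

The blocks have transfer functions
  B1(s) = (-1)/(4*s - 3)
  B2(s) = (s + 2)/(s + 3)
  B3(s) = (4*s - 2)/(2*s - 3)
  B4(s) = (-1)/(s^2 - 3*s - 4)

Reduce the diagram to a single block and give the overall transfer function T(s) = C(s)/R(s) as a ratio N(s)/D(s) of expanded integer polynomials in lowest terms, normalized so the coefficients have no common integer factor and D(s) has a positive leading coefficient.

Reducing step by step:

Step 1. combine B1, B2 in series; result (-s - 2)/(4*s^2 + 9*s - 9)
Step 2. cascade B3, B4; result (2 - 4*s)/(2*s^3 - 9*s^2 + s + 12)
Step 3. feedback reduction of (B1*B2), (B3*B4), giving the overall T(s)

Answer: (-2*s^4 + 5*s^3 + 17*s^2 - 14*s - 24)/(8*s^5 - 18*s^4 - 95*s^3 + 142*s^2 + 105*s - 112)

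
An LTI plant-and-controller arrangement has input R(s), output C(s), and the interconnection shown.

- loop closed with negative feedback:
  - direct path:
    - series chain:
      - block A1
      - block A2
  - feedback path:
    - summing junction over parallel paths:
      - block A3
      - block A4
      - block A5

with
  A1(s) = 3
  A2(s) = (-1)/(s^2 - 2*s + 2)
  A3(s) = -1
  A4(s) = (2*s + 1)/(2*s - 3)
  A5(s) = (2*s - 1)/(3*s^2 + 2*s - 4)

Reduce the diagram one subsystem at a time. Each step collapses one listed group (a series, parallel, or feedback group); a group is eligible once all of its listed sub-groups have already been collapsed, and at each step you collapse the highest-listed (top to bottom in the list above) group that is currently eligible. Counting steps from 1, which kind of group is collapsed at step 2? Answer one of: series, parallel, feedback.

(1) combine A1, A2 in series
(2) combine A3, A4, A5 in parallel
(3) apply the feedback formula to (A1*A2), (A3+A4+A5)
Step 2 collapses a parallel group.

Hence the answer: parallel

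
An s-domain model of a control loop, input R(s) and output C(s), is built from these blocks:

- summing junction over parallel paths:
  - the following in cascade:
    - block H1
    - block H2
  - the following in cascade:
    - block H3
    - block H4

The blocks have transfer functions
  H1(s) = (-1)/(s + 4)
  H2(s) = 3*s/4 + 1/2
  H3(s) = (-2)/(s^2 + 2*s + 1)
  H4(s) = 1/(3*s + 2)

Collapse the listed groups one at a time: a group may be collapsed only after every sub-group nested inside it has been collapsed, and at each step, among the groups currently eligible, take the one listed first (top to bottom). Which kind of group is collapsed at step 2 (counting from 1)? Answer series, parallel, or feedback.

Step 1 - series reduction of H1, H2
Step 2 - cascade H3, H4
Step 3 - combine (H1*H2), (H3*H4) in parallel
Step 2: series.

Therefore the answer is series.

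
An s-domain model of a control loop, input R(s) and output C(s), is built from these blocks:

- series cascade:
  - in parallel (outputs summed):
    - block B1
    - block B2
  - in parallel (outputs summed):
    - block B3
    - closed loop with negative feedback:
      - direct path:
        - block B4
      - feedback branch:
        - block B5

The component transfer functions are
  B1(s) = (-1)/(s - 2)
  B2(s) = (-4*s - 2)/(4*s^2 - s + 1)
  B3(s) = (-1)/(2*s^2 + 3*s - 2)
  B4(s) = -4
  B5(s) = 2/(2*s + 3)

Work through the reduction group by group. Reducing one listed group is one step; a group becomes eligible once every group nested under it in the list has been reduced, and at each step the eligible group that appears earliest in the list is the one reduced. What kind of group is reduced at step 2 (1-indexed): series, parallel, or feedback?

(1) sum the parallel branches B1, B2
(2) feedback reduction of B4, B5
(3) sum the parallel branches B3, [B4/(1+B4*B5)]
(4) cascade (B1+B2), (B3+[B4/(1+B4*B5)])
So the answer for step 2 is feedback.

Hence the answer: feedback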